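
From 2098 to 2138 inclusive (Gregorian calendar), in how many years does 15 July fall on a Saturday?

5

Track 15 July's weekday year by year (advancing +1, or +2 across a Feb 29):
  2098: Tue  2099: Wed (+1)  2100: Thu (+1)  2101: Fri (+1)  2102: Sat (+1) ✓
  2103: Sun (+1)  2104: Tue (+2)  2105: Wed (+1)  2106: Thu (+1)  2107: Fri (+1)
  2108: Sun (+2)  2109: Mon (+1)  2110: Tue (+1)  2111: Wed (+1)  … (13 more years) …
  2125: Sun (+1)  2126: Mon (+1)  2127: Tue (+1)  2128: Thu (+2)  2129: Fri (+1)
  2130: Sat (+1) ✓  2131: Sun (+1)  2132: Tue (+2)  2133: Wed (+1)  2134: Thu (+1)
  2135: Fri (+1)  2136: Sun (+2)  2137: Mon (+1)  2138: Tue (+1)
Saturday years: 2102, 2113, 2119, 2124, 2130 — 5 in total.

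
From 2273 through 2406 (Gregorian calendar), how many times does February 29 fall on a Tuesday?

Leap years in 2273–2406: 32 of them.
Feb 29 weekday advances by 5 (mod 7) from one leap year to the next four years later (or differs when a century non-leap intervenes).
Leap-day weekdays: 2276:Tue✓ 2280:Sun 2284:Fri 2288:Wed 2292:Mon 2296:Sat 2304:Mon 2308:Sat 2312:Thu 2316:Tue✓ 2320:Sun 2324:Fri 2328:Wed …(6 more)… 2356:Wed 2360:Mon 2364:Sat 2368:Thu 2372:Tue✓ 2376:Sun 2380:Fri 2384:Wed 2388:Mon 2392:Sat 2396:Thu 2400:Tue✓ 2404:Sun
Tuesday: 2276, 2316, 2344, 2372, 2400 → 5.

5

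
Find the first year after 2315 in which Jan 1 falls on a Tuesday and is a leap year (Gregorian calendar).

Jan 1 advances by 2 weekdays after a leap year and by 1 after a common year.
2315: Jan 1 is Friday.
2316: Saturday (leap)
2317: Monday
2318: Tuesday
2319: Wednesday
2320: Thursday (leap)
2321: Saturday
2322: Sunday
2323: Monday
2324: Tuesday (leap)
2324 begins on a Tuesday and is a leap year.

2324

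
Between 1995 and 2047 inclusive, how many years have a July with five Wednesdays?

23

July has 31 days; it has five Wednesdays when Wednesday falls among the first (month-length − 28) days — i.e. when July 1 is one of Wednesday/Tuesday/Monday.
July 1 by year: 1995:Sat 1996:Mon✓ 1997:Tue✓ 1998:Wed✓ 1999:Thu 2000:Sat 2001:Sun 2002:Mon✓ 2003:Tue✓ 2004:Thu 2005:Fri 2006:Sat 2007:Sun 2008:Tue✓ 2009:Wed✓ …(23 more)… 2033:Fri 2034:Sat 2035:Sun 2036:Tue✓ 2037:Wed✓ 2038:Thu 2039:Fri 2040:Sun 2041:Mon✓ 2042:Tue✓ 2043:Wed✓ 2044:Fri 2045:Sat 2046:Sun 2047:Mon✓
Years with five Wednesdays: 1996, 1997, 1998, 2002, 2003, 2008, 2009, 2013, 2014, 2015, 2019, 2020, 2024, 2025, 2026, 2030, 2031, 2036, 2037, 2041, 2042, 2043, 2047 → 23.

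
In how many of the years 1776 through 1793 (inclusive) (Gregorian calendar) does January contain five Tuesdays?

8

January has 31 days; it has five Tuesdays when Tuesday falls among the first (month-length − 28) days — i.e. when January 1 is one of Tuesday/Monday/Sunday.
January 1 by year: 1776:Mon✓ 1777:Wed 1778:Thu 1779:Fri 1780:Sat 1781:Mon✓ 1782:Tue✓ 1783:Wed 1784:Thu 1785:Sat 1786:Sun✓ 1787:Mon✓ 1788:Tue✓ 1789:Thu 1790:Fri 1791:Sat 1792:Sun✓ 1793:Tue✓
Years with five Tuesdays: 1776, 1781, 1782, 1786, 1787, 1788, 1792, 1793 → 8.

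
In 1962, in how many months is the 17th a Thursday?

1

Check the 17th of each month of 1962: Jan 17: Wed, Feb 17: Sat, Mar 17: Sat, Apr 17: Tue, May 17: Thu, Jun 17: Sun, Jul 17: Tue, Aug 17: Fri, Sep 17: Mon, Oct 17: Wed, Nov 17: Sat, Dec 17: Mon.
Thursday occurs in May — 1 month.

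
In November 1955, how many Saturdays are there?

4

November 1955 has 30 days and begins on Tuesday.
The first Saturday is November 5.
Saturdays fall on 5, 12, 19, 26 — that's 4.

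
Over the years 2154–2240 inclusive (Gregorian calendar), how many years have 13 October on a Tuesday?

Track 13 October's weekday year by year (advancing +1, or +2 across a Feb 29):
  2154: Sun  2155: Mon (+1)  2156: Wed (+2)  2157: Thu (+1)  2158: Fri (+1)
  2159: Sat (+1)  2160: Mon (+2)  2161: Tue (+1) ✓  2162: Wed (+1)  2163: Thu (+1)
  2164: Sat (+2)  2165: Sun (+1)  2166: Mon (+1)  2167: Tue (+1) ✓  … (59 more years) …
  2227: Sat (+1)  2228: Mon (+2)  2229: Tue (+1) ✓  2230: Wed (+1)  2231: Thu (+1)
  2232: Sat (+2)  2233: Sun (+1)  2234: Mon (+1)  2235: Tue (+1) ✓  2236: Thu (+2)
  2237: Fri (+1)  2238: Sat (+1)  2239: Sun (+1)  2240: Tue (+2) ✓
Tuesday years: 2161, 2167, 2172, 2178, 2189, 2195, 2201, 2207, 2212, 2218, 2229, 2235, 2240 — 13 in total.

13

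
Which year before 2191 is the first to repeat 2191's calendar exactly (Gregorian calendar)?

Two years share a calendar iff Jan 1 falls on the same weekday and both are leap or both are common. 2191: Jan 1 is Saturday, common year.
2190: Jan 1 Friday, common
2189: Jan 1 Thursday, common
2188: Jan 1 Tuesday, leap
2187: Jan 1 Monday, common
2186: Jan 1 Sunday, common
2185: Jan 1 Saturday, common
2185 matches on both conditions.

2185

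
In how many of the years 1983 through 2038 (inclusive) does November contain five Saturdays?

November has 30 days; it has five Saturdays when Saturday falls among the first (month-length − 28) days — i.e. when November 1 is one of Saturday/Friday.
November 1 by year: 1983:Tue 1984:Thu 1985:Fri✓ 1986:Sat✓ 1987:Sun 1988:Tue 1989:Wed 1990:Thu 1991:Fri✓ 1992:Sun 1993:Mon 1994:Tue 1995:Wed 1996:Fri✓ 1997:Sat✓ …(26 more)… 2024:Fri✓ 2025:Sat✓ 2026:Sun 2027:Mon 2028:Wed 2029:Thu 2030:Fri✓ 2031:Sat✓ 2032:Mon 2033:Tue 2034:Wed 2035:Thu 2036:Sat✓ 2037:Sun 2038:Mon
Years with five Saturdays: 1985, 1986, 1991, 1996, 1997, 2002, 2003, 2008, 2013, 2014, 2019, 2024, 2025, 2030, 2031, 2036 → 16.

16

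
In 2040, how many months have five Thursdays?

4

A month of length L has five Thursdays iff its first Thursday is on day ≤ L−28 (so day 1–3 in a 31-day month, 1–2 in a 30-day month, day 1 in a leap February).
Checking each month of 2040: Jan starts Sun (31d); Feb starts Wed (29d); Mar starts Thu (31d) ✓; Apr starts Sun (30d); May starts Tue (31d) ✓; Jun starts Fri (30d); Jul starts Sun (31d); Aug starts Wed (31d) ✓; Sep starts Sat (30d); Oct starts Mon (31d); Nov starts Thu (30d) ✓; Dec starts Sat (31d).
Five-Thursday months: March, May, August, November → 4.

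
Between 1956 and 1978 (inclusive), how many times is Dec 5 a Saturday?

3

Track Dec 5's weekday year by year (advancing +1, or +2 across a Feb 29):
  1956: Wed  1957: Thu (+1)  1958: Fri (+1)  1959: Sat (+1) ✓  1960: Mon (+2)
  1961: Tue (+1)  1962: Wed (+1)  1963: Thu (+1)  1964: Sat (+2) ✓  1965: Sun (+1)
  1966: Mon (+1)  1967: Tue (+1)  1968: Thu (+2)  1969: Fri (+1)  1970: Sat (+1) ✓
  1971: Sun (+1)  1972: Tue (+2)  1973: Wed (+1)  1974: Thu (+1)  1975: Fri (+1)
  1976: Sun (+2)  1977: Mon (+1)  1978: Tue (+1)
Saturday years: 1959, 1964, 1970 — 3 in total.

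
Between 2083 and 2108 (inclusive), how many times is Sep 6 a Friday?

Track Sep 6's weekday year by year (advancing +1, or +2 across a Feb 29):
  2083: Mon  2084: Wed (+2)  2085: Thu (+1)  2086: Fri (+1) ✓  2087: Sat (+1)
  2088: Mon (+2)  2089: Tue (+1)  2090: Wed (+1)  2091: Thu (+1)  2092: Sat (+2)
  2093: Sun (+1)  2094: Mon (+1)  2095: Tue (+1)  2096: Thu (+2)  2097: Fri (+1) ✓
  2098: Sat (+1)  2099: Sun (+1)  2100: Mon (+1)  2101: Tue (+1)  2102: Wed (+1)
  2103: Thu (+1)  2104: Sat (+2)  2105: Sun (+1)  2106: Mon (+1)  2107: Tue (+1)
  2108: Thu (+2)
Friday years: 2086, 2097 — 2 in total.

2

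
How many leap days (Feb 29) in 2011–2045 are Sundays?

1

Leap years in 2011–2045: 9 of them.
Feb 29 weekday advances by 5 (mod 7) from one leap year to the next four years later (or differs when a century non-leap intervenes).
Leap-day weekdays: 2012:Wed 2016:Mon 2020:Sat 2024:Thu 2028:Tue 2032:Sun✓ 2036:Fri 2040:Wed 2044:Mon
Sunday: 2032 → 1.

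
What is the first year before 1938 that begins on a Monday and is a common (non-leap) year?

Jan 1 advances by 2 weekdays after a leap year and by 1 after a common year.
1938: Jan 1 is Saturday.
1937: Friday
1936: Wednesday (leap)
1935: Tuesday
1934: Monday
1934 begins on a Monday and is a common year.

1934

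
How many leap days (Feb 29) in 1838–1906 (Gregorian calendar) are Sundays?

Leap years in 1838–1906: 16 of them.
Feb 29 weekday advances by 5 (mod 7) from one leap year to the next four years later (or differs when a century non-leap intervenes).
Leap-day weekdays: 1840:Sat 1844:Thu 1848:Tue 1852:Sun✓ 1856:Fri 1860:Wed 1864:Mon 1868:Sat 1872:Thu 1876:Tue 1880:Sun✓ 1884:Fri 1888:Wed 1892:Mon 1896:Sat 1904:Mon
Sunday: 1852, 1880 → 2.

2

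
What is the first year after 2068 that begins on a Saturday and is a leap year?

Jan 1 advances by 2 weekdays after a leap year and by 1 after a common year.
2068: Jan 1 is Sunday (leap).
2069: Tuesday
2070: Wednesday
2071: Thursday
2072: Friday (leap)
2073: Sunday
2074: Monday
2075: Tuesday
2076: Wednesday (leap)
2077: Friday
2078: Saturday
2079: Sunday
2080: Monday (leap)
2081: Wednesday
2082: Thursday
2083: Friday
2084: Saturday (leap)
2084 begins on a Saturday and is a leap year.

2084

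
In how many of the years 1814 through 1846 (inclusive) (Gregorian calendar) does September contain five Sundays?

September has 30 days; it has five Sundays when Sunday falls among the first (month-length − 28) days — i.e. when September 1 is one of Sunday/Saturday.
September 1 by year: 1814:Thu 1815:Fri 1816:Sun✓ 1817:Mon 1818:Tue 1819:Wed 1820:Fri 1821:Sat✓ 1822:Sun✓ 1823:Mon 1824:Wed 1825:Thu 1826:Fri 1827:Sat✓ 1828:Mon …(3 more)… 1832:Sat✓ 1833:Sun✓ 1834:Mon 1835:Tue 1836:Thu 1837:Fri 1838:Sat✓ 1839:Sun✓ 1840:Tue 1841:Wed 1842:Thu 1843:Fri 1844:Sun✓ 1845:Mon 1846:Tue
Years with five Sundays: 1816, 1821, 1822, 1827, 1832, 1833, 1838, 1839, 1844 → 9.

9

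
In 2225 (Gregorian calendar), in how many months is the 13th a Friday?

1

Check the 13th of each month of 2225: Jan 13: Thu, Feb 13: Sun, Mar 13: Sun, Apr 13: Wed, May 13: Fri, Jun 13: Mon, Jul 13: Wed, Aug 13: Sat, Sep 13: Tue, Oct 13: Thu, Nov 13: Sun, Dec 13: Tue.
Friday occurs in May — 1 month.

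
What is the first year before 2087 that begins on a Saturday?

Jan 1 advances by 2 weekdays after a leap year and by 1 after a common year.
2087: Jan 1 is Wednesday.
2086: Tuesday
2085: Monday
2084: Saturday (leap)
2084 begins on a Saturday

2084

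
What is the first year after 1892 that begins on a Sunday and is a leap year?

1928

Jan 1 advances by 2 weekdays after a leap year and by 1 after a common year.
1892: Jan 1 is Friday (leap).
1893: Sunday
1894: Monday
1895: Tuesday
1896: Wednesday (leap)
1897: Friday
1898: Saturday
1899: Sunday
1900: Monday
1901: Tuesday
1902: Wednesday
1903: Thursday
1904: Friday (leap)
1905: Sunday
1906: Monday
1907: Tuesday
1908: Wednesday (leap)
1909: Friday
1910: Saturday
1911: Sunday
1912: Monday (leap)
1913: Wednesday
1914: Thursday
1915: Friday
1916: Saturday (leap)
1917: Monday
1918: Tuesday
1919: Wednesday
1920: Thursday (leap)
1921: Saturday
1922: Sunday
1923: Monday
1924: Tuesday (leap)
1925: Thursday
1926: Friday
1927: Saturday
1928: Sunday (leap)
1928 begins on a Sunday and is a leap year.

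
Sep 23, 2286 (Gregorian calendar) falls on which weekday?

Thursday

January 1, 2286 is a Friday.
September 23 is day 266 of the year, i.e. 265 days after Jan 1.
265 mod 7 = 6, so advance 6 weekdays from Friday: Thursday.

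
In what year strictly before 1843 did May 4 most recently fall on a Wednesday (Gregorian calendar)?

From one year to the next, a fixed date's weekday advances by 1, or by 2 when a Feb 29 lies between the two dates.
1843: May 4 is Thursday.
1842: Wednesday (−1)
May 4 falls on a Wednesday in 1842.

1842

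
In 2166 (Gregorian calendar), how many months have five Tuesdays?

4

A month of length L has five Tuesdays iff its first Tuesday is on day ≤ L−28 (so day 1–3 in a 31-day month, 1–2 in a 30-day month, day 1 in a leap February).
Checking each month of 2166: Jan starts Wed (31d); Feb starts Sat (28d); Mar starts Sat (31d); Apr starts Tue (30d) ✓; May starts Thu (31d); Jun starts Sun (30d); Jul starts Tue (31d) ✓; Aug starts Fri (31d); Sep starts Mon (30d) ✓; Oct starts Wed (31d); Nov starts Sat (30d); Dec starts Mon (31d) ✓.
Five-Tuesday months: April, July, September, December → 4.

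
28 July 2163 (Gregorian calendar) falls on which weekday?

Thursday

January 1, 2163 is a Saturday.
July 28 is day 209 of the year, i.e. 208 days after Jan 1.
208 mod 7 = 5, so advance 5 weekdays from Saturday: Thursday.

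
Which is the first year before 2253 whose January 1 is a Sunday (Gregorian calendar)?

2243

Jan 1 advances by 2 weekdays after a leap year and by 1 after a common year.
2253: Jan 1 is Saturday.
2252: Thursday (leap)
2251: Wednesday
2250: Tuesday
2249: Monday
2248: Saturday (leap)
2247: Friday
2246: Thursday
2245: Wednesday
2244: Monday (leap)
2243: Sunday
2243 begins on a Sunday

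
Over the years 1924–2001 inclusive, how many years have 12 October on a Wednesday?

11

Track 12 October's weekday year by year (advancing +1, or +2 across a Feb 29):
  1924: Sun  1925: Mon (+1)  1926: Tue (+1)  1927: Wed (+1) ✓  1928: Fri (+2)
  1929: Sat (+1)  1930: Sun (+1)  1931: Mon (+1)  1932: Wed (+2) ✓  1933: Thu (+1)
  1934: Fri (+1)  1935: Sat (+1)  1936: Mon (+2)  1937: Tue (+1)  … (50 more years) …
  1988: Wed (+2) ✓  1989: Thu (+1)  1990: Fri (+1)  1991: Sat (+1)  1992: Mon (+2)
  1993: Tue (+1)  1994: Wed (+1) ✓  1995: Thu (+1)  1996: Sat (+2)  1997: Sun (+1)
  1998: Mon (+1)  1999: Tue (+1)  2000: Thu (+2)  2001: Fri (+1)
Wednesday years: 1927, 1932, 1938, 1949, 1955, 1960, 1966, 1977, 1983, 1988, 1994 — 11 in total.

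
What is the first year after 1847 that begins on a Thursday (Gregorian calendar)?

1852

Jan 1 advances by 2 weekdays after a leap year and by 1 after a common year.
1847: Jan 1 is Friday.
1848: Saturday (leap)
1849: Monday
1850: Tuesday
1851: Wednesday
1852: Thursday (leap)
1852 begins on a Thursday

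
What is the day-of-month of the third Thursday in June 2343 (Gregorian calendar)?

June 1, 2343 is a Tuesday, so the first Thursday is the 3rd.
The third Thursday is 3 + 14 = 17.

17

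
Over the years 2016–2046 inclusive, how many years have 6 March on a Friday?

4

Track 6 March's weekday year by year (advancing +1, or +2 across a Feb 29):
  2016: Sun  2017: Mon (+1)  2018: Tue (+1)  2019: Wed (+1)  2020: Fri (+2) ✓
  2021: Sat (+1)  2022: Sun (+1)  2023: Mon (+1)  2024: Wed (+2)  2025: Thu (+1)
  2026: Fri (+1) ✓  2027: Sat (+1)  2028: Mon (+2)  2029: Tue (+1)  … (3 more years) …
  2033: Sun (+1)  2034: Mon (+1)  2035: Tue (+1)  2036: Thu (+2)  2037: Fri (+1) ✓
  2038: Sat (+1)  2039: Sun (+1)  2040: Tue (+2)  2041: Wed (+1)  2042: Thu (+1)
  2043: Fri (+1) ✓  2044: Sun (+2)  2045: Mon (+1)  2046: Tue (+1)
Friday years: 2020, 2026, 2037, 2043 — 4 in total.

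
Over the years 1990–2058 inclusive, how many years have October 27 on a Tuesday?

10

Track October 27's weekday year by year (advancing +1, or +2 across a Feb 29):
  1990: Sat  1991: Sun (+1)  1992: Tue (+2) ✓  1993: Wed (+1)  1994: Thu (+1)
  1995: Fri (+1)  1996: Sun (+2)  1997: Mon (+1)  1998: Tue (+1) ✓  1999: Wed (+1)
  2000: Fri (+2)  2001: Sat (+1)  2002: Sun (+1)  2003: Mon (+1)  … (41 more years) …
  2045: Fri (+1)  2046: Sat (+1)  2047: Sun (+1)  2048: Tue (+2) ✓  2049: Wed (+1)
  2050: Thu (+1)  2051: Fri (+1)  2052: Sun (+2)  2053: Mon (+1)  2054: Tue (+1) ✓
  2055: Wed (+1)  2056: Fri (+2)  2057: Sat (+1)  2058: Sun (+1)
Tuesday years: 1992, 1998, 2009, 2015, 2020, 2026, 2037, 2043, 2048, 2054 — 10 in total.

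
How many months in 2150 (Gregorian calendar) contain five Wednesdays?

A month of length L has five Wednesdays iff its first Wednesday is on day ≤ L−28 (so day 1–3 in a 31-day month, 1–2 in a 30-day month, day 1 in a leap February).
Checking each month of 2150: Jan starts Thu (31d); Feb starts Sun (28d); Mar starts Sun (31d); Apr starts Wed (30d) ✓; May starts Fri (31d); Jun starts Mon (30d); Jul starts Wed (31d) ✓; Aug starts Sat (31d); Sep starts Tue (30d) ✓; Oct starts Thu (31d); Nov starts Sun (30d); Dec starts Tue (31d) ✓.
Five-Wednesday months: April, July, September, December → 4.

4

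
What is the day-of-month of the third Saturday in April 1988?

April 1, 1988 is a Friday, so the first Saturday is the 2nd.
The third Saturday is 2 + 14 = 16.

16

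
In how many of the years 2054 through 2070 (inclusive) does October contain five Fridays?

October has 31 days; it has five Fridays when Friday falls among the first (month-length − 28) days — i.e. when October 1 is one of Friday/Thursday/Wednesday.
October 1 by year: 2054:Thu✓ 2055:Fri✓ 2056:Sun 2057:Mon 2058:Tue 2059:Wed✓ 2060:Fri✓ 2061:Sat 2062:Sun 2063:Mon 2064:Wed✓ 2065:Thu✓ 2066:Fri✓ 2067:Sat 2068:Mon 2069:Tue 2070:Wed✓
Years with five Fridays: 2054, 2055, 2059, 2060, 2064, 2065, 2066, 2070 → 8.

8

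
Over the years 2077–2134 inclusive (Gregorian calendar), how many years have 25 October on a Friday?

7

Track 25 October's weekday year by year (advancing +1, or +2 across a Feb 29):
  2077: Mon  2078: Tue (+1)  2079: Wed (+1)  2080: Fri (+2) ✓  2081: Sat (+1)
  2082: Sun (+1)  2083: Mon (+1)  2084: Wed (+2)  2085: Thu (+1)  2086: Fri (+1) ✓
  2087: Sat (+1)  2088: Mon (+2)  2089: Tue (+1)  2090: Wed (+1)  … (30 more years) …
  2121: Sat (+1)  2122: Sun (+1)  2123: Mon (+1)  2124: Wed (+2)  2125: Thu (+1)
  2126: Fri (+1) ✓  2127: Sat (+1)  2128: Mon (+2)  2129: Tue (+1)  2130: Wed (+1)
  2131: Thu (+1)  2132: Sat (+2)  2133: Sun (+1)  2134: Mon (+1)
Friday years: 2080, 2086, 2097, 2109, 2115, 2120, 2126 — 7 in total.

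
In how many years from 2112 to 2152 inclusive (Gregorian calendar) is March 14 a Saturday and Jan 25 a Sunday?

4

Check each year's weekday for March 14 and Jan 25:
  2112: Mon/Mon  2113: Tue/Wed  2114: Wed/Thu  2115: Thu/Fri  2116: Sat/Sat  2117: Sun/Mon  2118: Mon/Tue  2119: Tue/Wed  2120: Thu/Thu  2121: Fri/Sat  2122: Sat/Sun ✓  2123: Sun/Mon  2124: Tue/Tue  2125: Wed/Thu  …(13 more)…  2139: Sat/Sun ✓  2140: Mon/Mon  2141: Tue/Wed  2142: Wed/Thu  2143: Thu/Fri  2144: Sat/Sat  2145: Sun/Mon  2146: Mon/Tue  2147: Tue/Wed  2148: Thu/Thu  2149: Fri/Sat  2150: Sat/Sun ✓  2151: Sun/Mon  2152: Tue/Tue
Both conditions hold in: 2122, 2133, 2139, 2150 — 4.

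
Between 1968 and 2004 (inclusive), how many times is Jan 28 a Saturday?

4

Track Jan 28's weekday year by year (advancing +1, or +2 across a Feb 29):
  1968: Sun  1969: Tue (+2)  1970: Wed (+1)  1971: Thu (+1)  1972: Fri (+1)
  1973: Sun (+2)  1974: Mon (+1)  1975: Tue (+1)  1976: Wed (+1)  1977: Fri (+2)
  1978: Sat (+1) ✓  1979: Sun (+1)  1980: Mon (+1)  1981: Wed (+2)  … (9 more years) …
  1991: Mon (+1)  1992: Tue (+1)  1993: Thu (+2)  1994: Fri (+1)  1995: Sat (+1) ✓
  1996: Sun (+1)  1997: Tue (+2)  1998: Wed (+1)  1999: Thu (+1)  2000: Fri (+1)
  2001: Sun (+2)  2002: Mon (+1)  2003: Tue (+1)  2004: Wed (+1)
Saturday years: 1978, 1984, 1989, 1995 — 4 in total.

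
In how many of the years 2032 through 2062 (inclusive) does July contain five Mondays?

July has 31 days; it has five Mondays when Monday falls among the first (month-length − 28) days — i.e. when July 1 is one of Monday/Sunday/Saturday.
July 1 by year: 2032:Thu 2033:Fri 2034:Sat✓ 2035:Sun✓ 2036:Tue 2037:Wed 2038:Thu 2039:Fri 2040:Sun✓ 2041:Mon✓ 2042:Tue 2043:Wed 2044:Fri 2045:Sat✓ 2046:Sun✓ 2047:Mon✓ 2048:Wed 2049:Thu 2050:Fri 2051:Sat✓ 2052:Mon✓ 2053:Tue 2054:Wed 2055:Thu 2056:Sat✓ 2057:Sun✓ 2058:Mon✓ 2059:Tue 2060:Thu 2061:Fri 2062:Sat✓
Years with five Mondays: 2034, 2035, 2040, 2041, 2045, 2046, 2047, 2051, 2052, 2056, 2057, 2058, 2062 → 13.

13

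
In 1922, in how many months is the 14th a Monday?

1

Check the 14th of each month of 1922: Jan 14: Sat, Feb 14: Tue, Mar 14: Tue, Apr 14: Fri, May 14: Sun, Jun 14: Wed, Jul 14: Fri, Aug 14: Mon, Sep 14: Thu, Oct 14: Sat, Nov 14: Tue, Dec 14: Thu.
Monday occurs in August — 1 month.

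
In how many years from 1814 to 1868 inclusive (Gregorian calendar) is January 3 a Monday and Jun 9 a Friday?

Check each year's weekday for January 3 and Jun 9:
  1814: Mon/Thu  1815: Tue/Fri  1816: Wed/Sun  1817: Fri/Mon  1818: Sat/Tue  1819: Sun/Wed  1820: Mon/Fri ✓  1821: Wed/Sat  1822: Thu/Sun  1823: Fri/Mon  1824: Sat/Wed  1825: Mon/Thu  1826: Tue/Fri  1827: Wed/Sat  …(27 more)…  1855: Wed/Sat  1856: Thu/Mon  1857: Sat/Tue  1858: Sun/Wed  1859: Mon/Thu  1860: Tue/Sat  1861: Thu/Sun  1862: Fri/Mon  1863: Sat/Tue  1864: Sun/Thu  1865: Tue/Fri  1866: Wed/Sat  1867: Thu/Sun  1868: Fri/Tue
Both conditions hold in: 1820, 1848 — 2.

2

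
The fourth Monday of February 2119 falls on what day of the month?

February 1, 2119 is a Wednesday, so the first Monday is the 6th.
The fourth Monday is 6 + 21 = 27.

27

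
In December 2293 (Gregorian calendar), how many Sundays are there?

5

December 2293 has 31 days and begins on Friday.
The first Sunday is December 3.
Sundays fall on 3, 10, 17, 24, 31 — that's 5.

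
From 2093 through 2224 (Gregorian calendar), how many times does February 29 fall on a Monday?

Leap years in 2093–2224: 31 of them.
Feb 29 weekday advances by 5 (mod 7) from one leap year to the next four years later (or differs when a century non-leap intervenes).
Leap-day weekdays: 2096:Wed 2104:Fri 2108:Wed 2112:Mon✓ 2116:Sat 2120:Thu 2124:Tue 2128:Sun 2132:Fri 2136:Wed 2140:Mon✓ 2144:Sat 2148:Thu …(5 more)… 2172:Sat 2176:Thu 2180:Tue 2184:Sun 2188:Fri 2192:Wed 2196:Mon✓ 2204:Wed 2208:Mon✓ 2212:Sat 2216:Thu 2220:Tue 2224:Sun
Monday: 2112, 2140, 2168, 2196, 2208 → 5.

5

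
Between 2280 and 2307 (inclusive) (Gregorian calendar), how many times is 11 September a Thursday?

Track 11 September's weekday year by year (advancing +1, or +2 across a Feb 29):
  2280: Sat  2281: Sun (+1)  2282: Mon (+1)  2283: Tue (+1)  2284: Thu (+2) ✓
  2285: Fri (+1)  2286: Sat (+1)  2287: Sun (+1)  2288: Tue (+2)  2289: Wed (+1)
  2290: Thu (+1) ✓  2291: Fri (+1)  2292: Sun (+2)  2293: Mon (+1)  2294: Tue (+1)
  2295: Wed (+1)  2296: Fri (+2)  2297: Sat (+1)  2298: Sun (+1)  2299: Mon (+1)
  2300: Tue (+1)  2301: Wed (+1)  2302: Thu (+1) ✓  2303: Fri (+1)  2304: Sun (+2)
  2305: Mon (+1)  2306: Tue (+1)  2307: Wed (+1)
Thursday years: 2284, 2290, 2302 — 3 in total.

3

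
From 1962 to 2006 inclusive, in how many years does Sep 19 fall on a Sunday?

7

Track Sep 19's weekday year by year (advancing +1, or +2 across a Feb 29):
  1962: Wed  1963: Thu (+1)  1964: Sat (+2)  1965: Sun (+1) ✓  1966: Mon (+1)
  1967: Tue (+1)  1968: Thu (+2)  1969: Fri (+1)  1970: Sat (+1)  1971: Sun (+1) ✓
  1972: Tue (+2)  1973: Wed (+1)  1974: Thu (+1)  1975: Fri (+1)  … (17 more years) …
  1993: Sun (+1) ✓  1994: Mon (+1)  1995: Tue (+1)  1996: Thu (+2)  1997: Fri (+1)
  1998: Sat (+1)  1999: Sun (+1) ✓  2000: Tue (+2)  2001: Wed (+1)  2002: Thu (+1)
  2003: Fri (+1)  2004: Sun (+2) ✓  2005: Mon (+1)  2006: Tue (+1)
Sunday years: 1965, 1971, 1976, 1982, 1993, 1999, 2004 — 7 in total.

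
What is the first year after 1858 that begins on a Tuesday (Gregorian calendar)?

1861

Jan 1 advances by 2 weekdays after a leap year and by 1 after a common year.
1858: Jan 1 is Friday.
1859: Saturday
1860: Sunday (leap)
1861: Tuesday
1861 begins on a Tuesday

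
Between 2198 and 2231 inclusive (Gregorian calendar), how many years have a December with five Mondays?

December has 31 days; it has five Mondays when Monday falls among the first (month-length − 28) days — i.e. when December 1 is one of Monday/Sunday/Saturday.
December 1 by year: 2198:Sat✓ 2199:Sun✓ 2200:Mon✓ 2201:Tue 2202:Wed 2203:Thu 2204:Sat✓ 2205:Sun✓ 2206:Mon✓ 2207:Tue 2208:Thu 2209:Fri 2210:Sat✓ 2211:Sun✓ 2212:Tue …(4 more)… 2217:Mon✓ 2218:Tue 2219:Wed 2220:Fri 2221:Sat✓ 2222:Sun✓ 2223:Mon✓ 2224:Wed 2225:Thu 2226:Fri 2227:Sat✓ 2228:Mon✓ 2229:Tue 2230:Wed 2231:Thu
Years with five Mondays: 2198, 2199, 2200, 2204, 2205, 2206, 2210, 2211, 2216, 2217, 2221, 2222, 2223, 2227, 2228 → 15.

15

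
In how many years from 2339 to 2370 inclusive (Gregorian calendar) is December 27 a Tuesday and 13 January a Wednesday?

1

Check each year's weekday for December 27 and 13 January:
  2339: Wed/Fri  2340: Fri/Sat  2341: Sat/Mon  2342: Sun/Tue  2343: Mon/Wed  2344: Wed/Thu  2345: Thu/Sat  2346: Fri/Sun  2347: Sat/Mon  2348: Mon/Tue  2349: Tue/Thu  2350: Wed/Fri  2351: Thu/Sat  2352: Sat/Sun  …(4 more)…  2357: Fri/Sun  2358: Sat/Mon  2359: Sun/Tue  2360: Tue/Wed ✓  2361: Wed/Fri  2362: Thu/Sat  2363: Fri/Sun  2364: Sun/Mon  2365: Mon/Wed  2366: Tue/Thu  2367: Wed/Fri  2368: Fri/Sat  2369: Sat/Mon  2370: Sun/Tue
Both conditions hold in: 2360 — 1.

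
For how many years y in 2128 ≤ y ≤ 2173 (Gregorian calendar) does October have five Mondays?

20

October has 31 days; it has five Mondays when Monday falls among the first (month-length − 28) days — i.e. when October 1 is one of Monday/Sunday/Saturday.
October 1 by year: 2128:Fri 2129:Sat✓ 2130:Sun✓ 2131:Mon✓ 2132:Wed 2133:Thu 2134:Fri 2135:Sat✓ 2136:Mon✓ 2137:Tue 2138:Wed 2139:Thu 2140:Sat✓ 2141:Sun✓ 2142:Mon✓ …(16 more)… 2159:Mon✓ 2160:Wed 2161:Thu 2162:Fri 2163:Sat✓ 2164:Mon✓ 2165:Tue 2166:Wed 2167:Thu 2168:Sat✓ 2169:Sun✓ 2170:Mon✓ 2171:Tue 2172:Thu 2173:Fri
Years with five Mondays: 2129, 2130, 2131, 2135, 2136, 2140, 2141, 2142, 2146, 2147, 2152, 2153, 2157, 2158, 2159, 2163, 2164, 2168, 2169, 2170 → 20.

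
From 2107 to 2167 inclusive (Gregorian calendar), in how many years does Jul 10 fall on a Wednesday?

Track Jul 10's weekday year by year (advancing +1, or +2 across a Feb 29):
  2107: Sun  2108: Tue (+2)  2109: Wed (+1) ✓  2110: Thu (+1)  2111: Fri (+1)
  2112: Sun (+2)  2113: Mon (+1)  2114: Tue (+1)  2115: Wed (+1) ✓  2116: Fri (+2)
  2117: Sat (+1)  2118: Sun (+1)  2119: Mon (+1)  2120: Wed (+2) ✓  … (33 more years) …
  2154: Wed (+1) ✓  2155: Thu (+1)  2156: Sat (+2)  2157: Sun (+1)  2158: Mon (+1)
  2159: Tue (+1)  2160: Thu (+2)  2161: Fri (+1)  2162: Sat (+1)  2163: Sun (+1)
  2164: Tue (+2)  2165: Wed (+1) ✓  2166: Thu (+1)  2167: Fri (+1)
Wednesday years: 2109, 2115, 2120, 2126, 2137, 2143, 2148, 2154, 2165 — 9 in total.

9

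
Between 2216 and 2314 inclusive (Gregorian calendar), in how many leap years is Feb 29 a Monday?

Leap years in 2216–2314: 24 of them.
Feb 29 weekday advances by 5 (mod 7) from one leap year to the next four years later (or differs when a century non-leap intervenes).
Leap-day weekdays: 2216:Thu 2220:Tue 2224:Sun 2228:Fri 2232:Wed 2236:Mon✓ 2240:Sat 2244:Thu 2248:Tue 2252:Sun 2256:Fri 2260:Wed 2264:Mon✓ 2268:Sat 2272:Thu 2276:Tue 2280:Sun 2284:Fri 2288:Wed 2292:Mon✓ 2296:Sat 2304:Mon✓ 2308:Sat 2312:Thu
Monday: 2236, 2264, 2292, 2304 → 4.

4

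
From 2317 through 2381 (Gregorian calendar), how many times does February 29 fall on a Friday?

Leap years in 2317–2381: 16 of them.
Feb 29 weekday advances by 5 (mod 7) from one leap year to the next four years later (or differs when a century non-leap intervenes).
Leap-day weekdays: 2320:Sun 2324:Fri✓ 2328:Wed 2332:Mon 2336:Sat 2340:Thu 2344:Tue 2348:Sun 2352:Fri✓ 2356:Wed 2360:Mon 2364:Sat 2368:Thu 2372:Tue 2376:Sun 2380:Fri✓
Friday: 2324, 2352, 2380 → 3.

3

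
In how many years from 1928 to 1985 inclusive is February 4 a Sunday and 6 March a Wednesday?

Check each year's weekday for February 4 and 6 March:
  1928: Sat/Tue  1929: Mon/Wed  1930: Tue/Thu  1931: Wed/Fri  1932: Thu/Sun  1933: Sat/Mon  1934: Sun/Tue  1935: Mon/Wed  1936: Tue/Fri  1937: Thu/Sat  1938: Fri/Sun  1939: Sat/Mon  1940: Sun/Wed ✓  1941: Tue/Thu  …(30 more)…  1972: Fri/Mon  1973: Sun/Tue  1974: Mon/Wed  1975: Tue/Thu  1976: Wed/Sat  1977: Fri/Sun  1978: Sat/Mon  1979: Sun/Tue  1980: Mon/Thu  1981: Wed/Fri  1982: Thu/Sat  1983: Fri/Sun  1984: Sat/Tue  1985: Mon/Wed
Both conditions hold in: 1940, 1968 — 2.

2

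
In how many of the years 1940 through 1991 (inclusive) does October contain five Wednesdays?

October has 31 days; it has five Wednesdays when Wednesday falls among the first (month-length − 28) days — i.e. when October 1 is one of Wednesday/Tuesday/Monday.
October 1 by year: 1940:Tue✓ 1941:Wed✓ 1942:Thu 1943:Fri 1944:Sun 1945:Mon✓ 1946:Tue✓ 1947:Wed✓ 1948:Fri 1949:Sat 1950:Sun 1951:Mon✓ 1952:Wed✓ 1953:Thu 1954:Fri …(22 more)… 1977:Sat 1978:Sun 1979:Mon✓ 1980:Wed✓ 1981:Thu 1982:Fri 1983:Sat 1984:Mon✓ 1985:Tue✓ 1986:Wed✓ 1987:Thu 1988:Sat 1989:Sun 1990:Mon✓ 1991:Tue✓
Years with five Wednesdays: 1940, 1941, 1945, 1946, 1947, 1951, 1952, 1956, 1957, 1958, 1962, 1963, 1968, 1969, 1973, 1974, 1975, 1979, 1980, 1984, 1985, 1986, 1990, 1991 → 24.

24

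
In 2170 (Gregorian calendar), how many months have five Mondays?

A month of length L has five Mondays iff its first Monday is on day ≤ L−28 (so day 1–3 in a 31-day month, 1–2 in a 30-day month, day 1 in a leap February).
Checking each month of 2170: Jan starts Mon (31d) ✓; Feb starts Thu (28d); Mar starts Thu (31d); Apr starts Sun (30d) ✓; May starts Tue (31d); Jun starts Fri (30d); Jul starts Sun (31d) ✓; Aug starts Wed (31d); Sep starts Sat (30d); Oct starts Mon (31d) ✓; Nov starts Thu (30d); Dec starts Sat (31d) ✓.
Five-Monday months: January, April, July, October, December → 5.

5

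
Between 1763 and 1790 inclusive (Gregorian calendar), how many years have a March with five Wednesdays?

March has 31 days; it has five Wednesdays when Wednesday falls among the first (month-length − 28) days — i.e. when March 1 is one of Wednesday/Tuesday/Monday.
March 1 by year: 1763:Tue✓ 1764:Thu 1765:Fri 1766:Sat 1767:Sun 1768:Tue✓ 1769:Wed✓ 1770:Thu 1771:Fri 1772:Sun 1773:Mon✓ 1774:Tue✓ 1775:Wed✓ 1776:Fri 1777:Sat 1778:Sun 1779:Mon✓ 1780:Wed✓ 1781:Thu 1782:Fri 1783:Sat 1784:Mon✓ 1785:Tue✓ 1786:Wed✓ 1787:Thu 1788:Sat 1789:Sun 1790:Mon✓
Years with five Wednesdays: 1763, 1768, 1769, 1773, 1774, 1775, 1779, 1780, 1784, 1785, 1786, 1790 → 12.

12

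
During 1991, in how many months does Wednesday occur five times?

A month of length L has five Wednesdays iff its first Wednesday is on day ≤ L−28 (so day 1–3 in a 31-day month, 1–2 in a 30-day month, day 1 in a leap February).
Checking each month of 1991: Jan starts Tue (31d) ✓; Feb starts Fri (28d); Mar starts Fri (31d); Apr starts Mon (30d); May starts Wed (31d) ✓; Jun starts Sat (30d); Jul starts Mon (31d) ✓; Aug starts Thu (31d); Sep starts Sun (30d); Oct starts Tue (31d) ✓; Nov starts Fri (30d); Dec starts Sun (31d).
Five-Wednesday months: January, May, July, October → 4.

4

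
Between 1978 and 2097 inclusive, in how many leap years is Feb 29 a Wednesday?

5

Leap years in 1978–2097: 30 of them.
Feb 29 weekday advances by 5 (mod 7) from one leap year to the next four years later (or differs when a century non-leap intervenes).
Leap-day weekdays: 1980:Fri 1984:Wed✓ 1988:Mon 1992:Sat 1996:Thu 2000:Tue 2004:Sun 2008:Fri 2012:Wed✓ 2016:Mon 2020:Sat 2024:Thu 2028:Tue …(4 more)… 2048:Sat 2052:Thu 2056:Tue 2060:Sun 2064:Fri 2068:Wed✓ 2072:Mon 2076:Sat 2080:Thu 2084:Tue 2088:Sun 2092:Fri 2096:Wed✓
Wednesday: 1984, 2012, 2040, 2068, 2096 → 5.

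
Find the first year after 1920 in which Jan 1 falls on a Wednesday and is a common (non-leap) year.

1930

Jan 1 advances by 2 weekdays after a leap year and by 1 after a common year.
1920: Jan 1 is Thursday (leap).
1921: Saturday
1922: Sunday
1923: Monday
1924: Tuesday (leap)
1925: Thursday
1926: Friday
1927: Saturday
1928: Sunday (leap)
1929: Tuesday
1930: Wednesday
1930 begins on a Wednesday and is a common year.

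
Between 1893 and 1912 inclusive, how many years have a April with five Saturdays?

April has 30 days; it has five Saturdays when Saturday falls among the first (month-length − 28) days — i.e. when April 1 is one of Saturday/Friday.
April 1 by year: 1893:Sat✓ 1894:Sun 1895:Mon 1896:Wed 1897:Thu 1898:Fri✓ 1899:Sat✓ 1900:Sun 1901:Mon 1902:Tue 1903:Wed 1904:Fri✓ 1905:Sat✓ 1906:Sun 1907:Mon 1908:Wed 1909:Thu 1910:Fri✓ 1911:Sat✓ 1912:Mon
Years with five Saturdays: 1893, 1898, 1899, 1904, 1905, 1910, 1911 → 7.

7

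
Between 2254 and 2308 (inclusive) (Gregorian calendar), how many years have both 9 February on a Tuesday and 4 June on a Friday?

Check each year's weekday for 9 February and 4 June:
  2254: Thu/Sun  2255: Fri/Mon  2256: Sat/Wed  2257: Mon/Thu  2258: Tue/Fri ✓  2259: Wed/Sat  2260: Thu/Mon  2261: Sat/Tue  2262: Sun/Wed  2263: Mon/Thu  2264: Tue/Sat  2265: Thu/Sun  2266: Fri/Mon  2267: Sat/Tue  …(27 more)…  2295: Sat/Tue  2296: Sun/Thu  2297: Tue/Fri ✓  2298: Wed/Sat  2299: Thu/Sun  2300: Fri/Mon  2301: Sat/Tue  2302: Sun/Wed  2303: Mon/Thu  2304: Tue/Sat  2305: Thu/Sun  2306: Fri/Mon  2307: Sat/Tue  2308: Sun/Thu
Both conditions hold in: 2258, 2269, 2275, 2286, 2297 — 5.

5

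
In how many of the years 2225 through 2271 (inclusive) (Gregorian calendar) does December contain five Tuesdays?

19

December has 31 days; it has five Tuesdays when Tuesday falls among the first (month-length − 28) days — i.e. when December 1 is one of Tuesday/Monday/Sunday.
December 1 by year: 2225:Thu 2226:Fri 2227:Sat 2228:Mon✓ 2229:Tue✓ 2230:Wed 2231:Thu 2232:Sat 2233:Sun✓ 2234:Mon✓ 2235:Tue✓ 2236:Thu 2237:Fri 2238:Sat 2239:Sun✓ …(17 more)… 2257:Tue✓ 2258:Wed 2259:Thu 2260:Sat 2261:Sun✓ 2262:Mon✓ 2263:Tue✓ 2264:Thu 2265:Fri 2266:Sat 2267:Sun✓ 2268:Tue✓ 2269:Wed 2270:Thu 2271:Fri
Years with five Tuesdays: 2228, 2229, 2233, 2234, 2235, 2239, 2240, 2244, 2245, 2246, 2250, 2251, 2256, 2257, 2261, 2262, 2263, 2267, 2268 → 19.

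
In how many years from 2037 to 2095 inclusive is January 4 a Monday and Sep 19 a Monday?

2

Check each year's weekday for January 4 and Sep 19:
  2037: Sun/Sat  2038: Mon/Sun  2039: Tue/Mon  2040: Wed/Wed  2041: Fri/Thu  2042: Sat/Fri  2043: Sun/Sat  2044: Mon/Mon ✓  2045: Wed/Tue  2046: Thu/Wed  2047: Fri/Thu  2048: Sat/Sat  2049: Mon/Sun  2050: Tue/Mon  …(31 more)…  2082: Sun/Sat  2083: Mon/Sun  2084: Tue/Tue  2085: Thu/Wed  2086: Fri/Thu  2087: Sat/Fri  2088: Sun/Sun  2089: Tue/Mon  2090: Wed/Tue  2091: Thu/Wed  2092: Fri/Fri  2093: Sun/Sat  2094: Mon/Sun  2095: Tue/Mon
Both conditions hold in: 2044, 2072 — 2.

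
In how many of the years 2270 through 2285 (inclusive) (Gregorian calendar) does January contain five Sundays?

January has 31 days; it has five Sundays when Sunday falls among the first (month-length − 28) days — i.e. when January 1 is one of Sunday/Saturday/Friday.
January 1 by year: 2270:Sat✓ 2271:Sun✓ 2272:Mon 2273:Wed 2274:Thu 2275:Fri✓ 2276:Sat✓ 2277:Mon 2278:Tue 2279:Wed 2280:Thu 2281:Sat✓ 2282:Sun✓ 2283:Mon 2284:Tue 2285:Thu
Years with five Sundays: 2270, 2271, 2275, 2276, 2281, 2282 → 6.

6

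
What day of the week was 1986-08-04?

Monday

January 1, 1986 is a Wednesday.
August 4 is day 216 of the year, i.e. 215 days after Jan 1.
215 mod 7 = 5, so advance 5 weekdays from Wednesday: Monday.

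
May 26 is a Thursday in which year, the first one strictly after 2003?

From one year to the next, a fixed date's weekday advances by 1, or by 2 when a Feb 29 lies between the two dates.
2003: May 26 is Monday.
2004: Wednesday (+2)
2005: Thursday (+1)
May 26 falls on a Thursday in 2005.

2005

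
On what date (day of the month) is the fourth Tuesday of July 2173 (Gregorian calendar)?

July 1, 2173 is a Thursday, so the first Tuesday is the 6th.
The fourth Tuesday is 6 + 21 = 27.

27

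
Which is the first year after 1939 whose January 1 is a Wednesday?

1941

Jan 1 advances by 2 weekdays after a leap year and by 1 after a common year.
1939: Jan 1 is Sunday.
1940: Monday (leap)
1941: Wednesday
1941 begins on a Wednesday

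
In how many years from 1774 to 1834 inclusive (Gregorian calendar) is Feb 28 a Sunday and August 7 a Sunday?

2

Check each year's weekday for Feb 28 and August 7:
  1774: Mon/Sun  1775: Tue/Mon  1776: Wed/Wed  1777: Fri/Thu  1778: Sat/Fri  1779: Sun/Sat  1780: Mon/Mon  1781: Wed/Tue  1782: Thu/Wed  1783: Fri/Thu  1784: Sat/Sat  1785: Mon/Sun  1786: Tue/Mon  1787: Wed/Tue  …(33 more)…  1821: Wed/Tue  1822: Thu/Wed  1823: Fri/Thu  1824: Sat/Sat  1825: Mon/Sun  1826: Tue/Mon  1827: Wed/Tue  1828: Thu/Thu  1829: Sat/Fri  1830: Sun/Sat  1831: Mon/Sun  1832: Tue/Tue  1833: Thu/Wed  1834: Fri/Thu
Both conditions hold in: 1796, 1808 — 2.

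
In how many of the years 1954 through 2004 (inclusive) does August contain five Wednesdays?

August has 31 days; it has five Wednesdays when Wednesday falls among the first (month-length − 28) days — i.e. when August 1 is one of Wednesday/Tuesday/Monday.
August 1 by year: 1954:Sun 1955:Mon✓ 1956:Wed✓ 1957:Thu 1958:Fri 1959:Sat 1960:Mon✓ 1961:Tue✓ 1962:Wed✓ 1963:Thu 1964:Sat 1965:Sun 1966:Mon✓ 1967:Tue✓ 1968:Thu …(21 more)… 1990:Wed✓ 1991:Thu 1992:Sat 1993:Sun 1994:Mon✓ 1995:Tue✓ 1996:Thu 1997:Fri 1998:Sat 1999:Sun 2000:Tue✓ 2001:Wed✓ 2002:Thu 2003:Fri 2004:Sun
Years with five Wednesdays: 1955, 1956, 1960, 1961, 1962, 1966, 1967, 1972, 1973, 1977, 1978, 1979, 1983, 1984, 1988, 1989, 1990, 1994, 1995, 2000, 2001 → 21.

21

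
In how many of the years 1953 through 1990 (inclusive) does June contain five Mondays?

June has 30 days; it has five Mondays when Monday falls among the first (month-length − 28) days — i.e. when June 1 is one of Monday/Sunday.
June 1 by year: 1953:Mon✓ 1954:Tue 1955:Wed 1956:Fri 1957:Sat 1958:Sun✓ 1959:Mon✓ 1960:Wed 1961:Thu 1962:Fri 1963:Sat 1964:Mon✓ 1965:Tue 1966:Wed 1967:Thu …(8 more)… 1976:Tue 1977:Wed 1978:Thu 1979:Fri 1980:Sun✓ 1981:Mon✓ 1982:Tue 1983:Wed 1984:Fri 1985:Sat 1986:Sun✓ 1987:Mon✓ 1988:Wed 1989:Thu 1990:Fri
Years with five Mondays: 1953, 1958, 1959, 1964, 1969, 1970, 1975, 1980, 1981, 1986, 1987 → 11.

11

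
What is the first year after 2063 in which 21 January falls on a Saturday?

2068

From one year to the next, a fixed date's weekday advances by 1, or by 2 when a Feb 29 lies between the two dates.
2063: January 21 is Sunday.
2064: Monday (+1)
2065: Wednesday (+2)
2066: Thursday (+1)
2067: Friday (+1)
2068: Saturday (+1)
21 January falls on a Saturday in 2068.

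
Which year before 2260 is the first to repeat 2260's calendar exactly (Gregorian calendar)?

2232

Two years share a calendar iff Jan 1 falls on the same weekday and both are leap or both are common. 2260: Jan 1 is Sunday, leap year.
2259: Jan 1 Saturday, common
2258: Jan 1 Friday, common
2257: Jan 1 Thursday, common
2256: Jan 1 Tuesday, leap
2255: Jan 1 Monday, common
2254: Jan 1 Sunday, common
2253: Jan 1 Saturday, common
2252: Jan 1 Thursday, leap
2251: Jan 1 Wednesday, common
2250: Jan 1 Tuesday, common
2249: Jan 1 Monday, common
2248: Jan 1 Saturday, leap
2247: Jan 1 Friday, common
2246: Jan 1 Thursday, common
2245: Jan 1 Wednesday, common
2244: Jan 1 Monday, leap
2243: Jan 1 Sunday, common
2242: Jan 1 Saturday, common
2241: Jan 1 Friday, common
2240: Jan 1 Wednesday, leap
2239: Jan 1 Tuesday, common
2238: Jan 1 Monday, common
2237: Jan 1 Sunday, common
2236: Jan 1 Friday, leap
2235: Jan 1 Thursday, common
2234: Jan 1 Wednesday, common
2233: Jan 1 Tuesday, common
2232: Jan 1 Sunday, leap
2232 matches on both conditions.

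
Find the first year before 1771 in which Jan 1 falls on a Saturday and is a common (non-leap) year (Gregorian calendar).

1763

Jan 1 advances by 2 weekdays after a leap year and by 1 after a common year.
1771: Jan 1 is Tuesday.
1770: Monday
1769: Sunday
1768: Friday (leap)
1767: Thursday
1766: Wednesday
1765: Tuesday
1764: Sunday (leap)
1763: Saturday
1763 begins on a Saturday and is a common year.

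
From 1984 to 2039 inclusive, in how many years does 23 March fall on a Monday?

8

Track 23 March's weekday year by year (advancing +1, or +2 across a Feb 29):
  1984: Fri  1985: Sat (+1)  1986: Sun (+1)  1987: Mon (+1) ✓  1988: Wed (+2)
  1989: Thu (+1)  1990: Fri (+1)  1991: Sat (+1)  1992: Mon (+2) ✓  1993: Tue (+1)
  1994: Wed (+1)  1995: Thu (+1)  1996: Sat (+2)  1997: Sun (+1)  … (28 more years) …
  2026: Mon (+1) ✓  2027: Tue (+1)  2028: Thu (+2)  2029: Fri (+1)  2030: Sat (+1)
  2031: Sun (+1)  2032: Tue (+2)  2033: Wed (+1)  2034: Thu (+1)  2035: Fri (+1)
  2036: Sun (+2)  2037: Mon (+1) ✓  2038: Tue (+1)  2039: Wed (+1)
Monday years: 1987, 1992, 1998, 2009, 2015, 2020, 2026, 2037 — 8 in total.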